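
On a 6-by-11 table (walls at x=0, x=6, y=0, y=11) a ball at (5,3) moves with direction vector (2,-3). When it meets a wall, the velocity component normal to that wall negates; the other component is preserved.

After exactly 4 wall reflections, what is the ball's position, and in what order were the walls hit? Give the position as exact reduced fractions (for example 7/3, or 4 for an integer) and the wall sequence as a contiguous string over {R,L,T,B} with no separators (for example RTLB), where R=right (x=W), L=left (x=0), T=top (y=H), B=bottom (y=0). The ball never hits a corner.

1. t=1/2 → R at (6,3/2); v=(-2,-3)
2. t=1/2 → B at (5,0); v=(-2,3)
3. t=5/2 → L at (0,15/2); v=(2,3)
4. t=7/6 → T at (7/3,11); v=(2,-3)

Final position: (7/3,11)
Wall sequence: RBLT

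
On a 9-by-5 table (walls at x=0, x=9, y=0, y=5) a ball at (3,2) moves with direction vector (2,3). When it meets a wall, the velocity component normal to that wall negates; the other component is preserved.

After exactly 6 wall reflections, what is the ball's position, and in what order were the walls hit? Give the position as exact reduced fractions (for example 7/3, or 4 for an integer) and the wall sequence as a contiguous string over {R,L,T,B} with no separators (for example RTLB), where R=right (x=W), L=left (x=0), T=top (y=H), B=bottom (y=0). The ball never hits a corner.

Final position: (0,9/2)
Wall sequence: TBRTBL

1. t=1 → T at (5,5); v=(2,-3)
2. t=5/3 → B at (25/3,0); v=(2,3)
3. t=1/3 → R at (9,1); v=(-2,3)
4. t=4/3 → T at (19/3,5); v=(-2,-3)
5. t=5/3 → B at (3,0); v=(-2,3)
6. t=3/2 → L at (0,9/2); v=(2,3)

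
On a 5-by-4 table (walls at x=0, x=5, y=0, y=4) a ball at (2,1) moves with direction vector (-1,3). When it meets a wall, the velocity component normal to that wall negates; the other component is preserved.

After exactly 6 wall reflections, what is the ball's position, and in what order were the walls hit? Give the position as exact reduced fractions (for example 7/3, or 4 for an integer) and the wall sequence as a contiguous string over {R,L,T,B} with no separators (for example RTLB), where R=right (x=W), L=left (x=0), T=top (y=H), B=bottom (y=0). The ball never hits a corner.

Final position: (13/3,4)
Wall sequence: TLBTBT

1. t=1 → T at (1,4); v=(-1,-3)
2. t=1 → L at (0,1); v=(1,-3)
3. t=1/3 → B at (1/3,0); v=(1,3)
4. t=4/3 → T at (5/3,4); v=(1,-3)
5. t=4/3 → B at (3,0); v=(1,3)
6. t=4/3 → T at (13/3,4); v=(1,-3)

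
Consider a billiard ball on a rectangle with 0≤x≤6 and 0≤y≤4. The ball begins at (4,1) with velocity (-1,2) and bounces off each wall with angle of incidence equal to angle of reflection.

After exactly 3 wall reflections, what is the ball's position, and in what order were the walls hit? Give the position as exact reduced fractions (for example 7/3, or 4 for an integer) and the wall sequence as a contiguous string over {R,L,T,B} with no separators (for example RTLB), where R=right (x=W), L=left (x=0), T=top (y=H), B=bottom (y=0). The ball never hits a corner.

Final position: (0,1)
Wall sequence: TBL

1. t=3/2 → T at (5/2,4); v=(-1,-2)
2. t=2 → B at (1/2,0); v=(-1,2)
3. t=1/2 → L at (0,1); v=(1,2)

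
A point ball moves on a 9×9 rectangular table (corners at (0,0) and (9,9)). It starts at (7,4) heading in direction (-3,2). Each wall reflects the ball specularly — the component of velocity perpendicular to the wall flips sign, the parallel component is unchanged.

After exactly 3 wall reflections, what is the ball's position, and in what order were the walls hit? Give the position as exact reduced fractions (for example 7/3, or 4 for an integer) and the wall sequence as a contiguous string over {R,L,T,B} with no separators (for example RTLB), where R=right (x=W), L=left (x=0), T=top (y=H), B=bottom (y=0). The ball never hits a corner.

Final position: (9,10/3)
Wall sequence: LTR

1. t=7/3 → L at (0,26/3); v=(3,2)
2. t=1/6 → T at (1/2,9); v=(3,-2)
3. t=17/6 → R at (9,10/3); v=(-3,-2)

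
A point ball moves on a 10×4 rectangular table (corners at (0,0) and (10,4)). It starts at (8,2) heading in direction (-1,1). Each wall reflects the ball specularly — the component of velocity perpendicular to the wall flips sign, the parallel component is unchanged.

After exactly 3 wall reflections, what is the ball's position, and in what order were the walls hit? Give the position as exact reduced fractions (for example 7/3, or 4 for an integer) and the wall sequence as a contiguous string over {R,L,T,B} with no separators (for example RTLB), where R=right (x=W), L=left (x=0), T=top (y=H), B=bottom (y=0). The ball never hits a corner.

Final position: (0,2)
Wall sequence: TBL

1. t=2 → T at (6,4); v=(-1,-1)
2. t=4 → B at (2,0); v=(-1,1)
3. t=2 → L at (0,2); v=(1,1)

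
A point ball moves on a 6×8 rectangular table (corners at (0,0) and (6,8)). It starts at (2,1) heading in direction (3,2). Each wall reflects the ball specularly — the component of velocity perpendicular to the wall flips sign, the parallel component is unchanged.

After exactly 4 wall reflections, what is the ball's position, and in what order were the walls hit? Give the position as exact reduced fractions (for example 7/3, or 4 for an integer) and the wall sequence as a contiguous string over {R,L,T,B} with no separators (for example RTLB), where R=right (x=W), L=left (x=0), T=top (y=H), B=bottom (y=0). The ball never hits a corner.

Final position: (6,13/3)
Wall sequence: RLTR

1. t=4/3 → R at (6,11/3); v=(-3,2)
2. t=2 → L at (0,23/3); v=(3,2)
3. t=1/6 → T at (1/2,8); v=(3,-2)
4. t=11/6 → R at (6,13/3); v=(-3,-2)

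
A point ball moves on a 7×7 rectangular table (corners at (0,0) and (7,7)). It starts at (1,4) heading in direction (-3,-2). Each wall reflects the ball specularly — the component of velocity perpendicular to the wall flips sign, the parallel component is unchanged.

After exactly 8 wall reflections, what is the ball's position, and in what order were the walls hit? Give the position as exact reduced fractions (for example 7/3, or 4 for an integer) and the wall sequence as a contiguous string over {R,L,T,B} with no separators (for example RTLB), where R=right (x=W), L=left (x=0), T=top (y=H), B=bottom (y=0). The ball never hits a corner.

1. t=1/3 → L at (0,10/3); v=(3,-2)
2. t=5/3 → B at (5,0); v=(3,2)
3. t=2/3 → R at (7,4/3); v=(-3,2)
4. t=7/3 → L at (0,6); v=(3,2)
5. t=1/2 → T at (3/2,7); v=(3,-2)
6. t=11/6 → R at (7,10/3); v=(-3,-2)
7. t=5/3 → B at (2,0); v=(-3,2)
8. t=2/3 → L at (0,4/3); v=(3,2)

Final position: (0,4/3)
Wall sequence: LBRLTRBL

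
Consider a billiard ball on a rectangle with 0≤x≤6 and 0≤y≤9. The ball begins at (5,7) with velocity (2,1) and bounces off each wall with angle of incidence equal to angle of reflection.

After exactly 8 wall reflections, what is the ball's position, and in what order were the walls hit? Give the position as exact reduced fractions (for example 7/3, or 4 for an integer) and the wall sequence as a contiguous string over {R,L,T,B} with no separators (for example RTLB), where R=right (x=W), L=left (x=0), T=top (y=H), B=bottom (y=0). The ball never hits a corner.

Final position: (0,9/2)
Wall sequence: RTLRLBRL

1. t=1/2 → R at (6,15/2); v=(-2,1)
2. t=3/2 → T at (3,9); v=(-2,-1)
3. t=3/2 → L at (0,15/2); v=(2,-1)
4. t=3 → R at (6,9/2); v=(-2,-1)
5. t=3 → L at (0,3/2); v=(2,-1)
6. t=3/2 → B at (3,0); v=(2,1)
7. t=3/2 → R at (6,3/2); v=(-2,1)
8. t=3 → L at (0,9/2); v=(2,1)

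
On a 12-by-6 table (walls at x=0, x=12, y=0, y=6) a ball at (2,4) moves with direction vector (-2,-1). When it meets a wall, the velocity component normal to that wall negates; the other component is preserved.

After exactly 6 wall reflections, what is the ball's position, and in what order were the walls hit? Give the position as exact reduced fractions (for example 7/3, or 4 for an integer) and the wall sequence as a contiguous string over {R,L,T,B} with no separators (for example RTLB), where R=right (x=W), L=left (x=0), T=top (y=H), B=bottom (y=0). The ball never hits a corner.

1. t=1 → L at (0,3); v=(2,-1)
2. t=3 → B at (6,0); v=(2,1)
3. t=3 → R at (12,3); v=(-2,1)
4. t=3 → T at (6,6); v=(-2,-1)
5. t=3 → L at (0,3); v=(2,-1)
6. t=3 → B at (6,0); v=(2,1)

Final position: (6,0)
Wall sequence: LBRTLB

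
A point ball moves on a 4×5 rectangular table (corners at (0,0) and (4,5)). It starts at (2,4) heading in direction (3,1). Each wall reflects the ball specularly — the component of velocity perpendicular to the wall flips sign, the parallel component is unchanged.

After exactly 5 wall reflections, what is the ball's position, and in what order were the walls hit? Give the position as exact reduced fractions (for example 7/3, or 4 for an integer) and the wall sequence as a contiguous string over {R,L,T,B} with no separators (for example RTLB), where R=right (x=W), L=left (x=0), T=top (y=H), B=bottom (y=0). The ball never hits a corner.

Final position: (0,4/3)
Wall sequence: RTLRL

1. t=2/3 → R at (4,14/3); v=(-3,1)
2. t=1/3 → T at (3,5); v=(-3,-1)
3. t=1 → L at (0,4); v=(3,-1)
4. t=4/3 → R at (4,8/3); v=(-3,-1)
5. t=4/3 → L at (0,4/3); v=(3,-1)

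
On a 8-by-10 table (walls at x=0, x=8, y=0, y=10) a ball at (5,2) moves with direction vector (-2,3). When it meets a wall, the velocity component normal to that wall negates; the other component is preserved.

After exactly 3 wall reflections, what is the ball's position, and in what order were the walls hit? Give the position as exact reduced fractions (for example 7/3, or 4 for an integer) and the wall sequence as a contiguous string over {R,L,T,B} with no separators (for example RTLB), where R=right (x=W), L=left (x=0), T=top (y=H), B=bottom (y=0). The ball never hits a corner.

Final position: (7,0)
Wall sequence: LTB

1. t=5/2 → L at (0,19/2); v=(2,3)
2. t=1/6 → T at (1/3,10); v=(2,-3)
3. t=10/3 → B at (7,0); v=(2,3)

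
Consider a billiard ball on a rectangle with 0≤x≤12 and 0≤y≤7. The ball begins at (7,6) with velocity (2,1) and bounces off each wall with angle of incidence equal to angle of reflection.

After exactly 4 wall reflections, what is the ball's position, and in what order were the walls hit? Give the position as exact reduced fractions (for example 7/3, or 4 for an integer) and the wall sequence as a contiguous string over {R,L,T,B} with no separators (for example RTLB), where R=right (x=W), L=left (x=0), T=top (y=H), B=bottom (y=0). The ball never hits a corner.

1. t=1 → T at (9,7); v=(2,-1)
2. t=3/2 → R at (12,11/2); v=(-2,-1)
3. t=11/2 → B at (1,0); v=(-2,1)
4. t=1/2 → L at (0,1/2); v=(2,1)

Final position: (0,1/2)
Wall sequence: TRBL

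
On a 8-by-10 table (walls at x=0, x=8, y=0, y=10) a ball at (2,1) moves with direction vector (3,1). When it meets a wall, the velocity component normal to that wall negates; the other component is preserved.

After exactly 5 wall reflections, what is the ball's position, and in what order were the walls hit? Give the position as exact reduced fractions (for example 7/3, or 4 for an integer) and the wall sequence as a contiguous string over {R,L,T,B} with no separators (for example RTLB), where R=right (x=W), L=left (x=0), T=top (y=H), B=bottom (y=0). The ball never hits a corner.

Final position: (0,9)
Wall sequence: RLRTL

1. t=2 → R at (8,3); v=(-3,1)
2. t=8/3 → L at (0,17/3); v=(3,1)
3. t=8/3 → R at (8,25/3); v=(-3,1)
4. t=5/3 → T at (3,10); v=(-3,-1)
5. t=1 → L at (0,9); v=(3,-1)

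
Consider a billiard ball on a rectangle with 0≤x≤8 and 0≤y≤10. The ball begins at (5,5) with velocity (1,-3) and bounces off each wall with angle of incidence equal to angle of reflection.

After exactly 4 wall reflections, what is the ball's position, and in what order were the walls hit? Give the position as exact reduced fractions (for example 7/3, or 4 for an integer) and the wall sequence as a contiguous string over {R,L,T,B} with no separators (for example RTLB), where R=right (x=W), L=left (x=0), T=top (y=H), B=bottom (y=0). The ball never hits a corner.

1. t=5/3 → B at (20/3,0); v=(1,3)
2. t=4/3 → R at (8,4); v=(-1,3)
3. t=2 → T at (6,10); v=(-1,-3)
4. t=10/3 → B at (8/3,0); v=(-1,3)

Final position: (8/3,0)
Wall sequence: BRTB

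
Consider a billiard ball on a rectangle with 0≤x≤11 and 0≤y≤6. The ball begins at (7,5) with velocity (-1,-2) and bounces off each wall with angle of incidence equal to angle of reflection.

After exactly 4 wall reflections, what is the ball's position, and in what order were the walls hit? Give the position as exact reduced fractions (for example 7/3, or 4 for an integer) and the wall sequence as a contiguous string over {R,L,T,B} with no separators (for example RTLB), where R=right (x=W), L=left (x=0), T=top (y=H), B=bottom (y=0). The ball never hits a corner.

1. t=5/2 → B at (9/2,0); v=(-1,2)
2. t=3 → T at (3/2,6); v=(-1,-2)
3. t=3/2 → L at (0,3); v=(1,-2)
4. t=3/2 → B at (3/2,0); v=(1,2)

Final position: (3/2,0)
Wall sequence: BTLB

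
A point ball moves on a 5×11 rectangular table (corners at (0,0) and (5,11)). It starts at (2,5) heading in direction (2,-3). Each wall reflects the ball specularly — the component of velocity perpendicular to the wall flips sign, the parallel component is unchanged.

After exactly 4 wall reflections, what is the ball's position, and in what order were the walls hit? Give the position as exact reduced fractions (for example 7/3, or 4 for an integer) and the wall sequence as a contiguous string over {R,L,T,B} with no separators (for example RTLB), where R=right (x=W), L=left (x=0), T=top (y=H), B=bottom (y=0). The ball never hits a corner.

1. t=3/2 → R at (5,1/2); v=(-2,-3)
2. t=1/6 → B at (14/3,0); v=(-2,3)
3. t=7/3 → L at (0,7); v=(2,3)
4. t=4/3 → T at (8/3,11); v=(2,-3)

Final position: (8/3,11)
Wall sequence: RBLT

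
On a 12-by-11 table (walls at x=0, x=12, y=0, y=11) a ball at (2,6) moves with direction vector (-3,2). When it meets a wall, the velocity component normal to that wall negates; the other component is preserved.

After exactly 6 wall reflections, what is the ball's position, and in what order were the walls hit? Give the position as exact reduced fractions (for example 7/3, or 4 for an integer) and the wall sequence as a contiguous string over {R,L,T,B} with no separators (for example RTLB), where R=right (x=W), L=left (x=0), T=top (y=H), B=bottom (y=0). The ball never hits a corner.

1. t=2/3 → L at (0,22/3); v=(3,2)
2. t=11/6 → T at (11/2,11); v=(3,-2)
3. t=13/6 → R at (12,20/3); v=(-3,-2)
4. t=10/3 → B at (2,0); v=(-3,2)
5. t=2/3 → L at (0,4/3); v=(3,2)
6. t=4 → R at (12,28/3); v=(-3,2)

Final position: (12,28/3)
Wall sequence: LTRBLR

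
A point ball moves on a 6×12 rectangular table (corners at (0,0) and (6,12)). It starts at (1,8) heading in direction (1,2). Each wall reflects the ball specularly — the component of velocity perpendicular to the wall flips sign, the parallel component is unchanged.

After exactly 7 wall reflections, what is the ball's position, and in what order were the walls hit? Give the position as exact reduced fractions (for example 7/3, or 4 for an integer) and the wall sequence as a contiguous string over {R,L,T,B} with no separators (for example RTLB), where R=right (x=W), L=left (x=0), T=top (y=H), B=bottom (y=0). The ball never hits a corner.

Final position: (3,0)
Wall sequence: TRBLTRB

1. t=2 → T at (3,12); v=(1,-2)
2. t=3 → R at (6,6); v=(-1,-2)
3. t=3 → B at (3,0); v=(-1,2)
4. t=3 → L at (0,6); v=(1,2)
5. t=3 → T at (3,12); v=(1,-2)
6. t=3 → R at (6,6); v=(-1,-2)
7. t=3 → B at (3,0); v=(-1,2)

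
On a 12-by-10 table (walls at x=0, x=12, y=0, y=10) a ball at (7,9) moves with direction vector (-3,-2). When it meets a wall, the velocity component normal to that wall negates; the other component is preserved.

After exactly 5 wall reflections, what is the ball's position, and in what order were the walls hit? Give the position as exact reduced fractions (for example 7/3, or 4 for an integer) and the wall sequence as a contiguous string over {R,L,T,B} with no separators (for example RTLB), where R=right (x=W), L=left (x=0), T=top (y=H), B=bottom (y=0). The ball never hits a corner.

Final position: (0,25/3)
Wall sequence: LBRTL

1. t=7/3 → L at (0,13/3); v=(3,-2)
2. t=13/6 → B at (13/2,0); v=(3,2)
3. t=11/6 → R at (12,11/3); v=(-3,2)
4. t=19/6 → T at (5/2,10); v=(-3,-2)
5. t=5/6 → L at (0,25/3); v=(3,-2)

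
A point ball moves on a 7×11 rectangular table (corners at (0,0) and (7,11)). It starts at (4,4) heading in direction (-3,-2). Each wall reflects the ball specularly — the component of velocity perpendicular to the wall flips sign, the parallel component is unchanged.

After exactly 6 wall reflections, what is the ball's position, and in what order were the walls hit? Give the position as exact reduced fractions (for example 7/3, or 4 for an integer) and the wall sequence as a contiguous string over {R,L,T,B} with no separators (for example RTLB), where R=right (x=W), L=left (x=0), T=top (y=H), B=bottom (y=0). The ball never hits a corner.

Final position: (7,28/3)
Wall sequence: LBRLTR

1. t=4/3 → L at (0,4/3); v=(3,-2)
2. t=2/3 → B at (2,0); v=(3,2)
3. t=5/3 → R at (7,10/3); v=(-3,2)
4. t=7/3 → L at (0,8); v=(3,2)
5. t=3/2 → T at (9/2,11); v=(3,-2)
6. t=5/6 → R at (7,28/3); v=(-3,-2)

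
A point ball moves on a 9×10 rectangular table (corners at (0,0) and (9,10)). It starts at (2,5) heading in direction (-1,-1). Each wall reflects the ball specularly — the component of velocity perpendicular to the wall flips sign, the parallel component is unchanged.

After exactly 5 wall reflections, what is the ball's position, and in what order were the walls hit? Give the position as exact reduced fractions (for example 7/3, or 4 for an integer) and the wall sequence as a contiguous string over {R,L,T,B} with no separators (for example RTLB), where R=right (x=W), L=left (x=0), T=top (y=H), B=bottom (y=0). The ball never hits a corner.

Final position: (0,5)
Wall sequence: LBRTL

1. t=2 → L at (0,3); v=(1,-1)
2. t=3 → B at (3,0); v=(1,1)
3. t=6 → R at (9,6); v=(-1,1)
4. t=4 → T at (5,10); v=(-1,-1)
5. t=5 → L at (0,5); v=(1,-1)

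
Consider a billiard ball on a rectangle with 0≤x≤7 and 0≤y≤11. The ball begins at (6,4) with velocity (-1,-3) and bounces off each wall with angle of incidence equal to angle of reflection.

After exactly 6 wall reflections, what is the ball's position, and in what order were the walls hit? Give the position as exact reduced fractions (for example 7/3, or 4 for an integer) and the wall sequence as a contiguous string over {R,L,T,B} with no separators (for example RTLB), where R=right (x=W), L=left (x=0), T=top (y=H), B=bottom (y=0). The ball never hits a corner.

Final position: (7,9)
Wall sequence: BTLBTR

1. t=4/3 → B at (14/3,0); v=(-1,3)
2. t=11/3 → T at (1,11); v=(-1,-3)
3. t=1 → L at (0,8); v=(1,-3)
4. t=8/3 → B at (8/3,0); v=(1,3)
5. t=11/3 → T at (19/3,11); v=(1,-3)
6. t=2/3 → R at (7,9); v=(-1,-3)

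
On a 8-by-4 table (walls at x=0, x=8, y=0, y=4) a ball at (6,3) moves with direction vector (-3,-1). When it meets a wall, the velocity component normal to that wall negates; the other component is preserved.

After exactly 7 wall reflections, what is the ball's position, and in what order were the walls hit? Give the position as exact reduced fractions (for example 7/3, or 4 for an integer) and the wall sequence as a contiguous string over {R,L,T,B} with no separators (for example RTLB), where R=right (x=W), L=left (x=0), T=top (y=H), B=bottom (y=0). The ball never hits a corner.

Final position: (5,0)
Wall sequence: LBRTLRB

1. t=2 → L at (0,1); v=(3,-1)
2. t=1 → B at (3,0); v=(3,1)
3. t=5/3 → R at (8,5/3); v=(-3,1)
4. t=7/3 → T at (1,4); v=(-3,-1)
5. t=1/3 → L at (0,11/3); v=(3,-1)
6. t=8/3 → R at (8,1); v=(-3,-1)
7. t=1 → B at (5,0); v=(-3,1)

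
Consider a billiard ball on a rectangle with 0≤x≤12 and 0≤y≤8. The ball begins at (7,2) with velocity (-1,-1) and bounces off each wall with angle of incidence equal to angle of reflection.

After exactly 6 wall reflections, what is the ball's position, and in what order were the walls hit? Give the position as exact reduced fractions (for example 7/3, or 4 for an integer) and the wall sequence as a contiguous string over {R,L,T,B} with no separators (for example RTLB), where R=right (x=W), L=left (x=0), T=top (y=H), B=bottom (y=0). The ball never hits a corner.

1. t=2 → B at (5,0); v=(-1,1)
2. t=5 → L at (0,5); v=(1,1)
3. t=3 → T at (3,8); v=(1,-1)
4. t=8 → B at (11,0); v=(1,1)
5. t=1 → R at (12,1); v=(-1,1)
6. t=7 → T at (5,8); v=(-1,-1)

Final position: (5,8)
Wall sequence: BLTBRT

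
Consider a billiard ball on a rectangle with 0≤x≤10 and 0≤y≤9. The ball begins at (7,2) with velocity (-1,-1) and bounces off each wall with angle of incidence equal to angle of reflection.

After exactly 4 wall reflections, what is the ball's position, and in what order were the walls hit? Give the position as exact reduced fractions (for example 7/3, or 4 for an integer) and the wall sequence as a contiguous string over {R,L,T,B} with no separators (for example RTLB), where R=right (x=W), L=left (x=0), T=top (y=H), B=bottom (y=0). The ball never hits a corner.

1. t=2 → B at (5,0); v=(-1,1)
2. t=5 → L at (0,5); v=(1,1)
3. t=4 → T at (4,9); v=(1,-1)
4. t=6 → R at (10,3); v=(-1,-1)

Final position: (10,3)
Wall sequence: BLTR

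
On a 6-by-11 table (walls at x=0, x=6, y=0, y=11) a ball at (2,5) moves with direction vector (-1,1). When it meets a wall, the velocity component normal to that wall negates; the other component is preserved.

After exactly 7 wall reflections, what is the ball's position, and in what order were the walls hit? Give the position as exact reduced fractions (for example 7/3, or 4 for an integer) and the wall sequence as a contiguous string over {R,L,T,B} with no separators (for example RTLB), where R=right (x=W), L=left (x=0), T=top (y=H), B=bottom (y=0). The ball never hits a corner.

Final position: (0,9)
Wall sequence: LTRLBRL

1. t=2 → L at (0,7); v=(1,1)
2. t=4 → T at (4,11); v=(1,-1)
3. t=2 → R at (6,9); v=(-1,-1)
4. t=6 → L at (0,3); v=(1,-1)
5. t=3 → B at (3,0); v=(1,1)
6. t=3 → R at (6,3); v=(-1,1)
7. t=6 → L at (0,9); v=(1,1)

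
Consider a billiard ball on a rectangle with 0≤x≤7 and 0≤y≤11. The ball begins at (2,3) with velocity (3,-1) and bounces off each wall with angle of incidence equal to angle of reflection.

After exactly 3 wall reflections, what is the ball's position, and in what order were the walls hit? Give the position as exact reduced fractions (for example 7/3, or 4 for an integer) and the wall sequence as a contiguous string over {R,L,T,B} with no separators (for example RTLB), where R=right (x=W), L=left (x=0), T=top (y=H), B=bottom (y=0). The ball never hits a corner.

Final position: (0,1)
Wall sequence: RBL

1. t=5/3 → R at (7,4/3); v=(-3,-1)
2. t=4/3 → B at (3,0); v=(-3,1)
3. t=1 → L at (0,1); v=(3,1)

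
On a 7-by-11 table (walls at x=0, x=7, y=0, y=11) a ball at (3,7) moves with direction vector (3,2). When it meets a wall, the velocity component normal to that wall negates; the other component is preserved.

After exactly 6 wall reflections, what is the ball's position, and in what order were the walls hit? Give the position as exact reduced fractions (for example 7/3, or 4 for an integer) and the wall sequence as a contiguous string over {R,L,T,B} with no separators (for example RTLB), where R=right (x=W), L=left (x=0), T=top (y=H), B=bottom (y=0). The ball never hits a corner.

1. t=4/3 → R at (7,29/3); v=(-3,2)
2. t=2/3 → T at (5,11); v=(-3,-2)
3. t=5/3 → L at (0,23/3); v=(3,-2)
4. t=7/3 → R at (7,3); v=(-3,-2)
5. t=3/2 → B at (5/2,0); v=(-3,2)
6. t=5/6 → L at (0,5/3); v=(3,2)

Final position: (0,5/3)
Wall sequence: RTLRBL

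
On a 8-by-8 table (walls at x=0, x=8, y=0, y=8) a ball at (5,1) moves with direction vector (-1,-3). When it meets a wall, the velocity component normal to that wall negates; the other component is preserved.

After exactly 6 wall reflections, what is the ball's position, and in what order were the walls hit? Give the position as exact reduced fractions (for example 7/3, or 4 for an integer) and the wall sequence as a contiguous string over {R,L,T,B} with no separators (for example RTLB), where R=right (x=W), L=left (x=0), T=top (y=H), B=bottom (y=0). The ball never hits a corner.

1. t=1/3 → B at (14/3,0); v=(-1,3)
2. t=8/3 → T at (2,8); v=(-1,-3)
3. t=2 → L at (0,2); v=(1,-3)
4. t=2/3 → B at (2/3,0); v=(1,3)
5. t=8/3 → T at (10/3,8); v=(1,-3)
6. t=8/3 → B at (6,0); v=(1,3)

Final position: (6,0)
Wall sequence: BTLBTB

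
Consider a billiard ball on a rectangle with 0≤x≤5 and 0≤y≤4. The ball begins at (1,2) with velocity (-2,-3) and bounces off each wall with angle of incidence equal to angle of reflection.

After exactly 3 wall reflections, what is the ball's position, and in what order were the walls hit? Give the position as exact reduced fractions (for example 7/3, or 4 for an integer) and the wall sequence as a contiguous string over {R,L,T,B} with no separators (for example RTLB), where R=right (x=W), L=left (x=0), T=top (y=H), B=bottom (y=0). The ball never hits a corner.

Final position: (3,4)
Wall sequence: LBT

1. t=1/2 → L at (0,1/2); v=(2,-3)
2. t=1/6 → B at (1/3,0); v=(2,3)
3. t=4/3 → T at (3,4); v=(2,-3)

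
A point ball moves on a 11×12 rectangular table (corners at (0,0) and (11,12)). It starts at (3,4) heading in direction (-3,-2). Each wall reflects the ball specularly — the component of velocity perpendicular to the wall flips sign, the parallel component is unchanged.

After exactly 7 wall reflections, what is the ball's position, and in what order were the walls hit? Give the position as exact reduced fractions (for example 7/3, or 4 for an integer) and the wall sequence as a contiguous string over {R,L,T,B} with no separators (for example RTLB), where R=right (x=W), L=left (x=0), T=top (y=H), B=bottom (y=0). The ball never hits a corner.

Final position: (5,0)
Wall sequence: LBRTLRB

1. t=1 → L at (0,2); v=(3,-2)
2. t=1 → B at (3,0); v=(3,2)
3. t=8/3 → R at (11,16/3); v=(-3,2)
4. t=10/3 → T at (1,12); v=(-3,-2)
5. t=1/3 → L at (0,34/3); v=(3,-2)
6. t=11/3 → R at (11,4); v=(-3,-2)
7. t=2 → B at (5,0); v=(-3,2)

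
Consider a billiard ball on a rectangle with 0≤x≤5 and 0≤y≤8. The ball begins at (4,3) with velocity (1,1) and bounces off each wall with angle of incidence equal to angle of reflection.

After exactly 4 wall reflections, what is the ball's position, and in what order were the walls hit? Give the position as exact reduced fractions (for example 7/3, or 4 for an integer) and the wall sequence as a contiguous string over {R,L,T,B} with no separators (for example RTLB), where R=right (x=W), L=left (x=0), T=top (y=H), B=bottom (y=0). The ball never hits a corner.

Final position: (5,2)
Wall sequence: RTLR

1. t=1 → R at (5,4); v=(-1,1)
2. t=4 → T at (1,8); v=(-1,-1)
3. t=1 → L at (0,7); v=(1,-1)
4. t=5 → R at (5,2); v=(-1,-1)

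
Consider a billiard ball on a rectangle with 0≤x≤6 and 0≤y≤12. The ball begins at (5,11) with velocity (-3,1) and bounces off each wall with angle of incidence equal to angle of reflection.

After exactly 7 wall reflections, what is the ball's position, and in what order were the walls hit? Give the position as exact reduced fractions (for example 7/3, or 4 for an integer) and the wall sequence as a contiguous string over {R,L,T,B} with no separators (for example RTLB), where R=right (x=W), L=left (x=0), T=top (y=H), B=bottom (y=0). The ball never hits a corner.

Final position: (6,4/3)
Wall sequence: TLRLRLR

1. t=1 → T at (2,12); v=(-3,-1)
2. t=2/3 → L at (0,34/3); v=(3,-1)
3. t=2 → R at (6,28/3); v=(-3,-1)
4. t=2 → L at (0,22/3); v=(3,-1)
5. t=2 → R at (6,16/3); v=(-3,-1)
6. t=2 → L at (0,10/3); v=(3,-1)
7. t=2 → R at (6,4/3); v=(-3,-1)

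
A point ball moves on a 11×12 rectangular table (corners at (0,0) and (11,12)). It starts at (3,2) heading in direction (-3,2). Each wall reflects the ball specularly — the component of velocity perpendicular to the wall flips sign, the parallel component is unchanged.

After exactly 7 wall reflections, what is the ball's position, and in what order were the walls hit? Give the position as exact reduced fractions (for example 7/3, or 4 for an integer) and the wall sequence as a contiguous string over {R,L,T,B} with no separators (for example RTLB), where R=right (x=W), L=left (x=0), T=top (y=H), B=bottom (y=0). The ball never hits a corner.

Final position: (0,28/3)
Wall sequence: LRTLBRL

1. t=1 → L at (0,4); v=(3,2)
2. t=11/3 → R at (11,34/3); v=(-3,2)
3. t=1/3 → T at (10,12); v=(-3,-2)
4. t=10/3 → L at (0,16/3); v=(3,-2)
5. t=8/3 → B at (8,0); v=(3,2)
6. t=1 → R at (11,2); v=(-3,2)
7. t=11/3 → L at (0,28/3); v=(3,2)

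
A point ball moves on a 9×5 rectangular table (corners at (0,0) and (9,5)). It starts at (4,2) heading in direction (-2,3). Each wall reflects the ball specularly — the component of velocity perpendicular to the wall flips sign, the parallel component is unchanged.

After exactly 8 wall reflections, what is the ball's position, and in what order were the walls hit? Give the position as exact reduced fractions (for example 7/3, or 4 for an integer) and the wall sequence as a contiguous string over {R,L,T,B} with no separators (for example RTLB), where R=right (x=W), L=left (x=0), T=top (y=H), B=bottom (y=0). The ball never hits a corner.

1. t=1 → T at (2,5); v=(-2,-3)
2. t=1 → L at (0,2); v=(2,-3)
3. t=2/3 → B at (4/3,0); v=(2,3)
4. t=5/3 → T at (14/3,5); v=(2,-3)
5. t=5/3 → B at (8,0); v=(2,3)
6. t=1/2 → R at (9,3/2); v=(-2,3)
7. t=7/6 → T at (20/3,5); v=(-2,-3)
8. t=5/3 → B at (10/3,0); v=(-2,3)

Final position: (10/3,0)
Wall sequence: TLBTBRTB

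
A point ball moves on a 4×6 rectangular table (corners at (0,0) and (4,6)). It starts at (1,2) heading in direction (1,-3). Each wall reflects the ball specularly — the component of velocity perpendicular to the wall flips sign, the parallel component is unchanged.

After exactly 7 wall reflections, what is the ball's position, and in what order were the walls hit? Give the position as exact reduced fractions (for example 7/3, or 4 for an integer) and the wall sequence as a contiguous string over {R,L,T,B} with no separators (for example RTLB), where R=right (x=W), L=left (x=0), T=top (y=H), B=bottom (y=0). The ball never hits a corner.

Final position: (5/3,0)
Wall sequence: BTRBTLB

1. t=2/3 → B at (5/3,0); v=(1,3)
2. t=2 → T at (11/3,6); v=(1,-3)
3. t=1/3 → R at (4,5); v=(-1,-3)
4. t=5/3 → B at (7/3,0); v=(-1,3)
5. t=2 → T at (1/3,6); v=(-1,-3)
6. t=1/3 → L at (0,5); v=(1,-3)
7. t=5/3 → B at (5/3,0); v=(1,3)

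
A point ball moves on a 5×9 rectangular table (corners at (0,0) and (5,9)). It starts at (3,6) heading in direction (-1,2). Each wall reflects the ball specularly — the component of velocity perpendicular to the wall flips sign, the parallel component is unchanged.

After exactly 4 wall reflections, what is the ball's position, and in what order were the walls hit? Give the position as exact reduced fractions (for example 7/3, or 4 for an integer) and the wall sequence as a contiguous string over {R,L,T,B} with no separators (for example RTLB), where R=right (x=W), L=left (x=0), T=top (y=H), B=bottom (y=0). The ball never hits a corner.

1. t=3/2 → T at (3/2,9); v=(-1,-2)
2. t=3/2 → L at (0,6); v=(1,-2)
3. t=3 → B at (3,0); v=(1,2)
4. t=2 → R at (5,4); v=(-1,2)

Final position: (5,4)
Wall sequence: TLBR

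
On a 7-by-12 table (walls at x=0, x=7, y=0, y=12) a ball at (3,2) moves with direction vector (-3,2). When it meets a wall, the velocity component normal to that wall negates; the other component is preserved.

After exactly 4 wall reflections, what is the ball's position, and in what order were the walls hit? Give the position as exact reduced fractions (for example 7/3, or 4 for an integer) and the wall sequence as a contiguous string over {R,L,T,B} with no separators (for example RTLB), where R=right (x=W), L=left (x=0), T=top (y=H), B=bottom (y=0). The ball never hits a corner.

1. t=1 → L at (0,4); v=(3,2)
2. t=7/3 → R at (7,26/3); v=(-3,2)
3. t=5/3 → T at (2,12); v=(-3,-2)
4. t=2/3 → L at (0,32/3); v=(3,-2)

Final position: (0,32/3)
Wall sequence: LRTL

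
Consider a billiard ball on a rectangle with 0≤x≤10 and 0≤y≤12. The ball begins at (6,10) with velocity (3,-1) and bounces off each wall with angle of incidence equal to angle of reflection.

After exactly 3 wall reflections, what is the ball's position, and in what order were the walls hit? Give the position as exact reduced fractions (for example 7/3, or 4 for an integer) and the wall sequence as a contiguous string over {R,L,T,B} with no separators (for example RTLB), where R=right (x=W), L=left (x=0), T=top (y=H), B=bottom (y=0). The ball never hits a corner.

1. t=4/3 → R at (10,26/3); v=(-3,-1)
2. t=10/3 → L at (0,16/3); v=(3,-1)
3. t=10/3 → R at (10,2); v=(-3,-1)

Final position: (10,2)
Wall sequence: RLR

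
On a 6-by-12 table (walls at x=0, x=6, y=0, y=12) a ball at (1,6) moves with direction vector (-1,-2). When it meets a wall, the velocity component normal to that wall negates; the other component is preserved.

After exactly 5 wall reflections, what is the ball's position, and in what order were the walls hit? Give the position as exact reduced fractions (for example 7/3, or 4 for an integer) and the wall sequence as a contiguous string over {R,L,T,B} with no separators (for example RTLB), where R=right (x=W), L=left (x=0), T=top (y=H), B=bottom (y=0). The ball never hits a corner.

Final position: (0,4)
Wall sequence: LBRTL

1. t=1 → L at (0,4); v=(1,-2)
2. t=2 → B at (2,0); v=(1,2)
3. t=4 → R at (6,8); v=(-1,2)
4. t=2 → T at (4,12); v=(-1,-2)
5. t=4 → L at (0,4); v=(1,-2)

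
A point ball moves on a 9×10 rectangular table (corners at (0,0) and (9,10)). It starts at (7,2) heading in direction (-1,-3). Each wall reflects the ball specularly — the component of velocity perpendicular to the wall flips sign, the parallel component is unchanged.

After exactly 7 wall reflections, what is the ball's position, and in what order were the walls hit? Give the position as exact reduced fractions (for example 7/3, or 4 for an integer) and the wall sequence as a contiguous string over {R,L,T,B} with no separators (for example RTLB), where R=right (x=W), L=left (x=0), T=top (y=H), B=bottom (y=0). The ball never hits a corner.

Final position: (9,6)
Wall sequence: BTLBTBR

1. t=2/3 → B at (19/3,0); v=(-1,3)
2. t=10/3 → T at (3,10); v=(-1,-3)
3. t=3 → L at (0,1); v=(1,-3)
4. t=1/3 → B at (1/3,0); v=(1,3)
5. t=10/3 → T at (11/3,10); v=(1,-3)
6. t=10/3 → B at (7,0); v=(1,3)
7. t=2 → R at (9,6); v=(-1,3)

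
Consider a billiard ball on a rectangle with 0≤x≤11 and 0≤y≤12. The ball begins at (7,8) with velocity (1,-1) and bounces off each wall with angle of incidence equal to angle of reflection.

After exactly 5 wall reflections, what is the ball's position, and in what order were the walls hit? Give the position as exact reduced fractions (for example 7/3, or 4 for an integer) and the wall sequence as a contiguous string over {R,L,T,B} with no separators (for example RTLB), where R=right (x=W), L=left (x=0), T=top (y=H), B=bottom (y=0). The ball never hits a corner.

Final position: (11,6)
Wall sequence: RBLTR

1. t=4 → R at (11,4); v=(-1,-1)
2. t=4 → B at (7,0); v=(-1,1)
3. t=7 → L at (0,7); v=(1,1)
4. t=5 → T at (5,12); v=(1,-1)
5. t=6 → R at (11,6); v=(-1,-1)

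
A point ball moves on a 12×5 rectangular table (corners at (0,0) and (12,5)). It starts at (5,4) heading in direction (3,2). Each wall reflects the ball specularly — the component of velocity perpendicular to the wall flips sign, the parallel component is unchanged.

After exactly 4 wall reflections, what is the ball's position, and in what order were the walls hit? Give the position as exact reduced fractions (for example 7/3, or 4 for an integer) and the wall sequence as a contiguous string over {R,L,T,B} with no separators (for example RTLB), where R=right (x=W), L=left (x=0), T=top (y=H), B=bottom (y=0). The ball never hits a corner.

1. t=1/2 → T at (13/2,5); v=(3,-2)
2. t=11/6 → R at (12,4/3); v=(-3,-2)
3. t=2/3 → B at (10,0); v=(-3,2)
4. t=5/2 → T at (5/2,5); v=(-3,-2)

Final position: (5/2,5)
Wall sequence: TRBT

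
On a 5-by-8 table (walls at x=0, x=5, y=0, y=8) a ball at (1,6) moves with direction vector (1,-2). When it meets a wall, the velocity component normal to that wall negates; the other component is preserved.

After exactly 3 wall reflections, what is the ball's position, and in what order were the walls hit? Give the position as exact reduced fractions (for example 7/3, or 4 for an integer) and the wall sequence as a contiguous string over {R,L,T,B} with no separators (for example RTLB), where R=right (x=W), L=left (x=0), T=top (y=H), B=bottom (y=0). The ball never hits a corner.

1. t=3 → B at (4,0); v=(1,2)
2. t=1 → R at (5,2); v=(-1,2)
3. t=3 → T at (2,8); v=(-1,-2)

Final position: (2,8)
Wall sequence: BRT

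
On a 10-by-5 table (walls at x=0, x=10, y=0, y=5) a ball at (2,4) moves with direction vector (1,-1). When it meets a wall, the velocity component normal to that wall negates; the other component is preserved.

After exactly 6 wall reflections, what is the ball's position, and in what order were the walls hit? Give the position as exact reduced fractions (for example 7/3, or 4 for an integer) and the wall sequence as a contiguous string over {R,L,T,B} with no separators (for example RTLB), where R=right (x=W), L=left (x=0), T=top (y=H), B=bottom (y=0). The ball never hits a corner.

1. t=4 → B at (6,0); v=(1,1)
2. t=4 → R at (10,4); v=(-1,1)
3. t=1 → T at (9,5); v=(-1,-1)
4. t=5 → B at (4,0); v=(-1,1)
5. t=4 → L at (0,4); v=(1,1)
6. t=1 → T at (1,5); v=(1,-1)

Final position: (1,5)
Wall sequence: BRTBLT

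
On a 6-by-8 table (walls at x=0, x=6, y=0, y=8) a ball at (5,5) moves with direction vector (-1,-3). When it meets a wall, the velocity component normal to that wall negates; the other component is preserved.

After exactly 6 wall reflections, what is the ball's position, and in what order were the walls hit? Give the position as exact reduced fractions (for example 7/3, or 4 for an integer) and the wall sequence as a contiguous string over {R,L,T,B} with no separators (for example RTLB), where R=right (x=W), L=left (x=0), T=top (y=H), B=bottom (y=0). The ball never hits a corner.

1. t=5/3 → B at (10/3,0); v=(-1,3)
2. t=8/3 → T at (2/3,8); v=(-1,-3)
3. t=2/3 → L at (0,6); v=(1,-3)
4. t=2 → B at (2,0); v=(1,3)
5. t=8/3 → T at (14/3,8); v=(1,-3)
6. t=4/3 → R at (6,4); v=(-1,-3)

Final position: (6,4)
Wall sequence: BTLBTR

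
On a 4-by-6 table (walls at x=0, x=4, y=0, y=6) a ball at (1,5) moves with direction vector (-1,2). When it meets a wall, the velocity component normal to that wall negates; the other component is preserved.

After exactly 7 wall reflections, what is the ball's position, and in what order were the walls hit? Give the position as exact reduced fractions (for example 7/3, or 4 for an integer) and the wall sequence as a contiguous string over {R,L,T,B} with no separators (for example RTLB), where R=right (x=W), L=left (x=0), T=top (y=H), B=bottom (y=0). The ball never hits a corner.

1. t=1/2 → T at (1/2,6); v=(-1,-2)
2. t=1/2 → L at (0,5); v=(1,-2)
3. t=5/2 → B at (5/2,0); v=(1,2)
4. t=3/2 → R at (4,3); v=(-1,2)
5. t=3/2 → T at (5/2,6); v=(-1,-2)
6. t=5/2 → L at (0,1); v=(1,-2)
7. t=1/2 → B at (1/2,0); v=(1,2)

Final position: (1/2,0)
Wall sequence: TLBRTLB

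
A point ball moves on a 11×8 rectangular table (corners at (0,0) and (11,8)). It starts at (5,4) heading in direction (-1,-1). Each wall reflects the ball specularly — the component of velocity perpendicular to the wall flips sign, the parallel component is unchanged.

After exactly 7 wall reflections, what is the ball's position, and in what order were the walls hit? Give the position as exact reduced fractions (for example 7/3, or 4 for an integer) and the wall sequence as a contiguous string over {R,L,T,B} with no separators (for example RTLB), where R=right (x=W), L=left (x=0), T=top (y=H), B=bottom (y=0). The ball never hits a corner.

Final position: (1,8)
Wall sequence: BLTRBLT

1. t=4 → B at (1,0); v=(-1,1)
2. t=1 → L at (0,1); v=(1,1)
3. t=7 → T at (7,8); v=(1,-1)
4. t=4 → R at (11,4); v=(-1,-1)
5. t=4 → B at (7,0); v=(-1,1)
6. t=7 → L at (0,7); v=(1,1)
7. t=1 → T at (1,8); v=(1,-1)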